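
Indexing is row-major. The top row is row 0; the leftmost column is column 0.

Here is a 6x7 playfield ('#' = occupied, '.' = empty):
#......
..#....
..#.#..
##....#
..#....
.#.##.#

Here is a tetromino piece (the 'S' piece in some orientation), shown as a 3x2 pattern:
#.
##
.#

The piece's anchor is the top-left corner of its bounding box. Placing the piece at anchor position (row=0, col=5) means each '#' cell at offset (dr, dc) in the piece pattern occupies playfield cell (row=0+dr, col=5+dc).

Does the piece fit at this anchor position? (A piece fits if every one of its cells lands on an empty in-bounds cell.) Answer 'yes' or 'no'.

Check each piece cell at anchor (0, 5):
  offset (0,0) -> (0,5): empty -> OK
  offset (1,0) -> (1,5): empty -> OK
  offset (1,1) -> (1,6): empty -> OK
  offset (2,1) -> (2,6): empty -> OK
All cells valid: yes

Answer: yes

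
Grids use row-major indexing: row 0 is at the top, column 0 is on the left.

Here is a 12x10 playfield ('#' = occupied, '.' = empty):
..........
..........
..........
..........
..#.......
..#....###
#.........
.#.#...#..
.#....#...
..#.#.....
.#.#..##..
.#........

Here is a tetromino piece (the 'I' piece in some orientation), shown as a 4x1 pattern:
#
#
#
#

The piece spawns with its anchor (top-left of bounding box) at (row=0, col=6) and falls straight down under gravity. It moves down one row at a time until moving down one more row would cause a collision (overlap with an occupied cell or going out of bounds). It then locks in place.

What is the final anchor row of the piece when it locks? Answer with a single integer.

Answer: 4

Derivation:
Spawn at (row=0, col=6). Try each row:
  row 0: fits
  row 1: fits
  row 2: fits
  row 3: fits
  row 4: fits
  row 5: blocked -> lock at row 4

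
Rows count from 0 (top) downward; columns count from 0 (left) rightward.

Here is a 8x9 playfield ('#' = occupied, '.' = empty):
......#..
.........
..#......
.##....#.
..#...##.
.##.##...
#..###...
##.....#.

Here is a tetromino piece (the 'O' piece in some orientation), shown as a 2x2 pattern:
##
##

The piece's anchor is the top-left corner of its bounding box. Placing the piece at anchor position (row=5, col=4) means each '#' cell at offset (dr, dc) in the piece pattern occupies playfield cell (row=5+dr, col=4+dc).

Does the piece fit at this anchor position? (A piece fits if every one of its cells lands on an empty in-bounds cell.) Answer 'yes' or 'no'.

Answer: no

Derivation:
Check each piece cell at anchor (5, 4):
  offset (0,0) -> (5,4): occupied ('#') -> FAIL
  offset (0,1) -> (5,5): occupied ('#') -> FAIL
  offset (1,0) -> (6,4): occupied ('#') -> FAIL
  offset (1,1) -> (6,5): occupied ('#') -> FAIL
All cells valid: no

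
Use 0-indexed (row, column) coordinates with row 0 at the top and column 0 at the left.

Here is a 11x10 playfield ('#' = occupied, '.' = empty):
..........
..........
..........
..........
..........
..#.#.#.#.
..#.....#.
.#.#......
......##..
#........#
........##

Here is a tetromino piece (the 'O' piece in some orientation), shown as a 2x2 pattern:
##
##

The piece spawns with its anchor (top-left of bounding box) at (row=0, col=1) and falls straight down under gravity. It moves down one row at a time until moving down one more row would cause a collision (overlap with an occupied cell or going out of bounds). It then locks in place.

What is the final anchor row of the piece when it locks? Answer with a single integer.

Spawn at (row=0, col=1). Try each row:
  row 0: fits
  row 1: fits
  row 2: fits
  row 3: fits
  row 4: blocked -> lock at row 3

Answer: 3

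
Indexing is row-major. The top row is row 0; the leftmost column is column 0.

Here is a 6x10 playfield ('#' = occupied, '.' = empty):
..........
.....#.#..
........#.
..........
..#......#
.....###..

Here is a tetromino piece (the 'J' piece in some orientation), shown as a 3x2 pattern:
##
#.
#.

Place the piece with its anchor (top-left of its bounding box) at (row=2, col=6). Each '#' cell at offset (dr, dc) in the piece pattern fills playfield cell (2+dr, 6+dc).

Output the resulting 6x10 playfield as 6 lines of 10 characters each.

Answer: ..........
.....#.#..
......###.
......#...
..#...#..#
.....###..

Derivation:
Fill (2+0,6+0) = (2,6)
Fill (2+0,6+1) = (2,7)
Fill (2+1,6+0) = (3,6)
Fill (2+2,6+0) = (4,6)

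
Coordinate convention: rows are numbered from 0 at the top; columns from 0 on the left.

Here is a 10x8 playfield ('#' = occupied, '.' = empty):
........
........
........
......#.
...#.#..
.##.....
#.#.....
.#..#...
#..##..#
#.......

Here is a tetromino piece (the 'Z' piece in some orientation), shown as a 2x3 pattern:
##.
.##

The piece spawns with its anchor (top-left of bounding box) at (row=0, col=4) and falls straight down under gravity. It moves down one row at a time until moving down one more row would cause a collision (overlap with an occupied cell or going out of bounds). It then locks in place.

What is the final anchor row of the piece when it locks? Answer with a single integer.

Answer: 1

Derivation:
Spawn at (row=0, col=4). Try each row:
  row 0: fits
  row 1: fits
  row 2: blocked -> lock at row 1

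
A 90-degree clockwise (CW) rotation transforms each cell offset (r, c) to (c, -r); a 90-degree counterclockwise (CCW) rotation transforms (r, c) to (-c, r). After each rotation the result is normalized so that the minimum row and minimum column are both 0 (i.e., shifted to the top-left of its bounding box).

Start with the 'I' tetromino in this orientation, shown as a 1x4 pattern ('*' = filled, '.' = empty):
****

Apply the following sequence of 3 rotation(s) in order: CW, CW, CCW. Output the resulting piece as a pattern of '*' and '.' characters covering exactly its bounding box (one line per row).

Start:
****
After rotation 1 (CW):
*
*
*
*
After rotation 2 (CW):
****
After rotation 3 (CCW):
*
*
*
*

Answer: *
*
*
*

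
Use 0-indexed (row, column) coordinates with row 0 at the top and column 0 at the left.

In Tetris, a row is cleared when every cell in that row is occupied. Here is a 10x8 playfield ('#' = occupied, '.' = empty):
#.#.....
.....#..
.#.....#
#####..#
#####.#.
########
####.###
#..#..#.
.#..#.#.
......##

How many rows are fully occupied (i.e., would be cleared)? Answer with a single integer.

Answer: 1

Derivation:
Check each row:
  row 0: 6 empty cells -> not full
  row 1: 7 empty cells -> not full
  row 2: 6 empty cells -> not full
  row 3: 2 empty cells -> not full
  row 4: 2 empty cells -> not full
  row 5: 0 empty cells -> FULL (clear)
  row 6: 1 empty cell -> not full
  row 7: 5 empty cells -> not full
  row 8: 5 empty cells -> not full
  row 9: 6 empty cells -> not full
Total rows cleared: 1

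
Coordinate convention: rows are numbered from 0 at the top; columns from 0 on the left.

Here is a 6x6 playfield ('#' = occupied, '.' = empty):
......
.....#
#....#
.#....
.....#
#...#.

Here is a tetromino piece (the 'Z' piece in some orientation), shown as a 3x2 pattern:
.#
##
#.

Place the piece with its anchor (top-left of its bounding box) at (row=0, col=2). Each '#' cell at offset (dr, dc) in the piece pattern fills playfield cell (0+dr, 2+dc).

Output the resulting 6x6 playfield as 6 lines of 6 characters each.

Answer: ...#..
..##.#
#.#..#
.#....
.....#
#...#.

Derivation:
Fill (0+0,2+1) = (0,3)
Fill (0+1,2+0) = (1,2)
Fill (0+1,2+1) = (1,3)
Fill (0+2,2+0) = (2,2)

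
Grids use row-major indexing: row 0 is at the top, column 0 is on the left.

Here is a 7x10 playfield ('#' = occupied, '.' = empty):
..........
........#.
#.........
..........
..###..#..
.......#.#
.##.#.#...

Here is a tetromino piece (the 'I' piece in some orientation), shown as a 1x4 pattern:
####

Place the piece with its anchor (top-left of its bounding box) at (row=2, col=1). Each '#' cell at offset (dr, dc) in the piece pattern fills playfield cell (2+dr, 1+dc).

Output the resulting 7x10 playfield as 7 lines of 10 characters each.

Answer: ..........
........#.
#####.....
..........
..###..#..
.......#.#
.##.#.#...

Derivation:
Fill (2+0,1+0) = (2,1)
Fill (2+0,1+1) = (2,2)
Fill (2+0,1+2) = (2,3)
Fill (2+0,1+3) = (2,4)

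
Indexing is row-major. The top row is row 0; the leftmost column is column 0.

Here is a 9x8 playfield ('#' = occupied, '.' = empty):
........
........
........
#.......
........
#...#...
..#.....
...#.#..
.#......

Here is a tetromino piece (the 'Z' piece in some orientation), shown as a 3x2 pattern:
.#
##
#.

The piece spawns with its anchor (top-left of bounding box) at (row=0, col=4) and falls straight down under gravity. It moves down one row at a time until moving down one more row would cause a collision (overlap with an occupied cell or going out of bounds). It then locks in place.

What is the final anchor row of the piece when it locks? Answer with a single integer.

Spawn at (row=0, col=4). Try each row:
  row 0: fits
  row 1: fits
  row 2: fits
  row 3: blocked -> lock at row 2

Answer: 2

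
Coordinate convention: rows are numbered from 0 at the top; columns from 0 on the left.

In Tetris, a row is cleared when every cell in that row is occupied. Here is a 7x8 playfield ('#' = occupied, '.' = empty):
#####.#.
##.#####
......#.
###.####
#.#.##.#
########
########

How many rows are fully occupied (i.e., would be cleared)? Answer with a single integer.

Check each row:
  row 0: 2 empty cells -> not full
  row 1: 1 empty cell -> not full
  row 2: 7 empty cells -> not full
  row 3: 1 empty cell -> not full
  row 4: 3 empty cells -> not full
  row 5: 0 empty cells -> FULL (clear)
  row 6: 0 empty cells -> FULL (clear)
Total rows cleared: 2

Answer: 2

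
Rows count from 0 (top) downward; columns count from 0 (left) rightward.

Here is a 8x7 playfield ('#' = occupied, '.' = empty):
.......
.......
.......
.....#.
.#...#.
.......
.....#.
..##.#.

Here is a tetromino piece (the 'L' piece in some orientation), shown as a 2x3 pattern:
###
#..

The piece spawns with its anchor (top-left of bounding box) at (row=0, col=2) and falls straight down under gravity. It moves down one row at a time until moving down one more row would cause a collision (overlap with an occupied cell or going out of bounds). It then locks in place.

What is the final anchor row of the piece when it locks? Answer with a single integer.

Spawn at (row=0, col=2). Try each row:
  row 0: fits
  row 1: fits
  row 2: fits
  row 3: fits
  row 4: fits
  row 5: fits
  row 6: blocked -> lock at row 5

Answer: 5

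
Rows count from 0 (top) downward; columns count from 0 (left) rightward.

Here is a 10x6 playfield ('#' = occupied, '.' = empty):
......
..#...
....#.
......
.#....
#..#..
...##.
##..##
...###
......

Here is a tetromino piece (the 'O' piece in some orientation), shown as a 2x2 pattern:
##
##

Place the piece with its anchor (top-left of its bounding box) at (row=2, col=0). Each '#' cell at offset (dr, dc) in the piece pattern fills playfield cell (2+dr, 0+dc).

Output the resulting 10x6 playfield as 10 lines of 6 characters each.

Answer: ......
..#...
##..#.
##....
.#....
#..#..
...##.
##..##
...###
......

Derivation:
Fill (2+0,0+0) = (2,0)
Fill (2+0,0+1) = (2,1)
Fill (2+1,0+0) = (3,0)
Fill (2+1,0+1) = (3,1)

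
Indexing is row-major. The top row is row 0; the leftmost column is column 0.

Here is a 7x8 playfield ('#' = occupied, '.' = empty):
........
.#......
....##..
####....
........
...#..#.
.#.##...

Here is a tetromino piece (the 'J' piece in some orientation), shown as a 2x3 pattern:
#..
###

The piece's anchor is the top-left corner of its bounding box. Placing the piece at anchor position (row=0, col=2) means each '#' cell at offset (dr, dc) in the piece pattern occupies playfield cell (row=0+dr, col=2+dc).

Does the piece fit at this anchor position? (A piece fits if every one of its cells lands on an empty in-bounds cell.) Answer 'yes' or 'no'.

Check each piece cell at anchor (0, 2):
  offset (0,0) -> (0,2): empty -> OK
  offset (1,0) -> (1,2): empty -> OK
  offset (1,1) -> (1,3): empty -> OK
  offset (1,2) -> (1,4): empty -> OK
All cells valid: yes

Answer: yes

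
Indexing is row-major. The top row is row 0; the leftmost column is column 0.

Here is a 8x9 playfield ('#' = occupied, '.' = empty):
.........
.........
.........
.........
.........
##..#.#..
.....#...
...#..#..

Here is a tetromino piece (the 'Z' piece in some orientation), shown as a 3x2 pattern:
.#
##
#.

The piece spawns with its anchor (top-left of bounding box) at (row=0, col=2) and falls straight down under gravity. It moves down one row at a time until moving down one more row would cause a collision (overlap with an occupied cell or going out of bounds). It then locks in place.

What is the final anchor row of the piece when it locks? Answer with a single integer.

Answer: 5

Derivation:
Spawn at (row=0, col=2). Try each row:
  row 0: fits
  row 1: fits
  row 2: fits
  row 3: fits
  row 4: fits
  row 5: fits
  row 6: blocked -> lock at row 5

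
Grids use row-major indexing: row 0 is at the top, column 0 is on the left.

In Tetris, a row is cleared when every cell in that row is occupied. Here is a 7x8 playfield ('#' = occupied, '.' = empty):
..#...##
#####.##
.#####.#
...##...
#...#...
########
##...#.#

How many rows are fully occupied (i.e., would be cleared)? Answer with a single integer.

Check each row:
  row 0: 5 empty cells -> not full
  row 1: 1 empty cell -> not full
  row 2: 2 empty cells -> not full
  row 3: 6 empty cells -> not full
  row 4: 6 empty cells -> not full
  row 5: 0 empty cells -> FULL (clear)
  row 6: 4 empty cells -> not full
Total rows cleared: 1

Answer: 1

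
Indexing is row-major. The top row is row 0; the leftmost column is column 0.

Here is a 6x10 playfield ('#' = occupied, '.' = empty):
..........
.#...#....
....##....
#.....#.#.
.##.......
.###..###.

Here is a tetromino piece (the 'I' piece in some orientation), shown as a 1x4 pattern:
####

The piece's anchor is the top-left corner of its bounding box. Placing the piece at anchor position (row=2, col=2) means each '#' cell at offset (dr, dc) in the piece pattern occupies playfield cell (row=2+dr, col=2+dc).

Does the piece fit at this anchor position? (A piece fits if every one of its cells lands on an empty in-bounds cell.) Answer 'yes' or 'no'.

Check each piece cell at anchor (2, 2):
  offset (0,0) -> (2,2): empty -> OK
  offset (0,1) -> (2,3): empty -> OK
  offset (0,2) -> (2,4): occupied ('#') -> FAIL
  offset (0,3) -> (2,5): occupied ('#') -> FAIL
All cells valid: no

Answer: no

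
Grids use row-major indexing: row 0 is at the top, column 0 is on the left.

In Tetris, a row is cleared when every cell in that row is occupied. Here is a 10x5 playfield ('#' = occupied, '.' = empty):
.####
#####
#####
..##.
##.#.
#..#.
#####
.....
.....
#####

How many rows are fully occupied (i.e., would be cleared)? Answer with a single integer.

Check each row:
  row 0: 1 empty cell -> not full
  row 1: 0 empty cells -> FULL (clear)
  row 2: 0 empty cells -> FULL (clear)
  row 3: 3 empty cells -> not full
  row 4: 2 empty cells -> not full
  row 5: 3 empty cells -> not full
  row 6: 0 empty cells -> FULL (clear)
  row 7: 5 empty cells -> not full
  row 8: 5 empty cells -> not full
  row 9: 0 empty cells -> FULL (clear)
Total rows cleared: 4

Answer: 4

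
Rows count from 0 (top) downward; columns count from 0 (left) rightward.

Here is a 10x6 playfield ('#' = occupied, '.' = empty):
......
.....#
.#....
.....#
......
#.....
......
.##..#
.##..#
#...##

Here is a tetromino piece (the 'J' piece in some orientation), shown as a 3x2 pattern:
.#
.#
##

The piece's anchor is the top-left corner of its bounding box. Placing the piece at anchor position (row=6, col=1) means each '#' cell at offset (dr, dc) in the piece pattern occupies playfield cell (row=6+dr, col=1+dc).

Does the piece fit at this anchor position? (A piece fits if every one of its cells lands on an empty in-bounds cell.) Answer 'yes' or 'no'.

Answer: no

Derivation:
Check each piece cell at anchor (6, 1):
  offset (0,1) -> (6,2): empty -> OK
  offset (1,1) -> (7,2): occupied ('#') -> FAIL
  offset (2,0) -> (8,1): occupied ('#') -> FAIL
  offset (2,1) -> (8,2): occupied ('#') -> FAIL
All cells valid: no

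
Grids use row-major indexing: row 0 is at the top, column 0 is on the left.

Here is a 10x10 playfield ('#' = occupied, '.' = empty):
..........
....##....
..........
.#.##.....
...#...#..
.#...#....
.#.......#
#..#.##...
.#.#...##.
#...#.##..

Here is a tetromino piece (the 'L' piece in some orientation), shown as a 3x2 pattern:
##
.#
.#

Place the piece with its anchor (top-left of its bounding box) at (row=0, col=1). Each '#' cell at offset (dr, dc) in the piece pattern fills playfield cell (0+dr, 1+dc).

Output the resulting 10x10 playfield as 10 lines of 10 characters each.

Answer: .##.......
..#.##....
..#.......
.#.##.....
...#...#..
.#...#....
.#.......#
#..#.##...
.#.#...##.
#...#.##..

Derivation:
Fill (0+0,1+0) = (0,1)
Fill (0+0,1+1) = (0,2)
Fill (0+1,1+1) = (1,2)
Fill (0+2,1+1) = (2,2)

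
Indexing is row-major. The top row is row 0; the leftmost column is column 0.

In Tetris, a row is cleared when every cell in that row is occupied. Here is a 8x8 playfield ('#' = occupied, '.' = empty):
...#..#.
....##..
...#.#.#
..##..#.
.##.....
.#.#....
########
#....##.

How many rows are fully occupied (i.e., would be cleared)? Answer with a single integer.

Check each row:
  row 0: 6 empty cells -> not full
  row 1: 6 empty cells -> not full
  row 2: 5 empty cells -> not full
  row 3: 5 empty cells -> not full
  row 4: 6 empty cells -> not full
  row 5: 6 empty cells -> not full
  row 6: 0 empty cells -> FULL (clear)
  row 7: 5 empty cells -> not full
Total rows cleared: 1

Answer: 1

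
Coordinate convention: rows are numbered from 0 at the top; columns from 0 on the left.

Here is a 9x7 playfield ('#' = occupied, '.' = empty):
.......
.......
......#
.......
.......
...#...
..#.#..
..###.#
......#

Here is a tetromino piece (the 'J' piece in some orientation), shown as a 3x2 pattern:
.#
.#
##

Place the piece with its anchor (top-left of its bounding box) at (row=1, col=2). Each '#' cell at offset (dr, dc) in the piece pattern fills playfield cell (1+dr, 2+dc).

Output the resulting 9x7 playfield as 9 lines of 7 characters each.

Answer: .......
...#...
...#..#
..##...
.......
...#...
..#.#..
..###.#
......#

Derivation:
Fill (1+0,2+1) = (1,3)
Fill (1+1,2+1) = (2,3)
Fill (1+2,2+0) = (3,2)
Fill (1+2,2+1) = (3,3)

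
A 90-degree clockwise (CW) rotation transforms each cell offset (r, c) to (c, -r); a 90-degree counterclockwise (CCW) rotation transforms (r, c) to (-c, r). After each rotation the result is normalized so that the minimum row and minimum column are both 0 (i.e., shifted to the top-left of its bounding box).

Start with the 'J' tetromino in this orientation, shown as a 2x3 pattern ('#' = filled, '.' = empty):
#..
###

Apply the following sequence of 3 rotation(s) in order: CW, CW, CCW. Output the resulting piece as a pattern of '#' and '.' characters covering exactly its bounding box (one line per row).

Answer: ##
#.
#.

Derivation:
Start:
#..
###
After rotation 1 (CW):
##
#.
#.
After rotation 2 (CW):
###
..#
After rotation 3 (CCW):
##
#.
#.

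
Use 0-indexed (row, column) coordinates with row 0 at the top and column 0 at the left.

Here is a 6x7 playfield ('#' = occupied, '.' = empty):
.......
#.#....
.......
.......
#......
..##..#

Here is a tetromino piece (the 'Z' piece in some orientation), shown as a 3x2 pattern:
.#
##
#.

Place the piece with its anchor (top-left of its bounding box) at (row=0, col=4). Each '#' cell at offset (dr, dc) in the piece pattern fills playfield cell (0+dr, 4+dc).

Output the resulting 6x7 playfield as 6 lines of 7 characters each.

Answer: .....#.
#.#.##.
....#..
.......
#......
..##..#

Derivation:
Fill (0+0,4+1) = (0,5)
Fill (0+1,4+0) = (1,4)
Fill (0+1,4+1) = (1,5)
Fill (0+2,4+0) = (2,4)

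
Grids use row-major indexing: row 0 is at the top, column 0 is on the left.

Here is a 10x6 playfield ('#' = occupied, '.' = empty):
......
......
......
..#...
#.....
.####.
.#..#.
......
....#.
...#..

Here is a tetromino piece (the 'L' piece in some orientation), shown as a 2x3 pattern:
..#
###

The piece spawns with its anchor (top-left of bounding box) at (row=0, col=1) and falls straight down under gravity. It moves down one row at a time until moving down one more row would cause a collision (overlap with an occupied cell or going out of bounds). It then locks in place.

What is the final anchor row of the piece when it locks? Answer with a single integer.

Spawn at (row=0, col=1). Try each row:
  row 0: fits
  row 1: fits
  row 2: blocked -> lock at row 1

Answer: 1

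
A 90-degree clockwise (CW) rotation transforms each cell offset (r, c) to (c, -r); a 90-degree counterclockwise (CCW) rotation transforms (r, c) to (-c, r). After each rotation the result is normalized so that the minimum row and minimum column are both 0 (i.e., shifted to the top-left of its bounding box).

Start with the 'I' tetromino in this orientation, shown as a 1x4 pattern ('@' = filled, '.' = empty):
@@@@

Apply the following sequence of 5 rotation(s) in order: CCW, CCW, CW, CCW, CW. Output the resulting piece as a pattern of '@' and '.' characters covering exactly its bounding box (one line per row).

Answer: @
@
@
@

Derivation:
Start:
@@@@
After rotation 1 (CCW):
@
@
@
@
After rotation 2 (CCW):
@@@@
After rotation 3 (CW):
@
@
@
@
After rotation 4 (CCW):
@@@@
After rotation 5 (CW):
@
@
@
@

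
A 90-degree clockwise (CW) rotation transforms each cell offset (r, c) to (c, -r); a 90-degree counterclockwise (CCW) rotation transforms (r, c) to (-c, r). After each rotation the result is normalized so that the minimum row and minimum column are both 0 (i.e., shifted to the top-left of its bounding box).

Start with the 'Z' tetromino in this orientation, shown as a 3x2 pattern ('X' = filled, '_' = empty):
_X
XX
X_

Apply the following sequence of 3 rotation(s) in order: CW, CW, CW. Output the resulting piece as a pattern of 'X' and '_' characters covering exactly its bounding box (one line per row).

Start:
_X
XX
X_
After rotation 1 (CW):
XX_
_XX
After rotation 2 (CW):
_X
XX
X_
After rotation 3 (CW):
XX_
_XX

Answer: XX_
_XX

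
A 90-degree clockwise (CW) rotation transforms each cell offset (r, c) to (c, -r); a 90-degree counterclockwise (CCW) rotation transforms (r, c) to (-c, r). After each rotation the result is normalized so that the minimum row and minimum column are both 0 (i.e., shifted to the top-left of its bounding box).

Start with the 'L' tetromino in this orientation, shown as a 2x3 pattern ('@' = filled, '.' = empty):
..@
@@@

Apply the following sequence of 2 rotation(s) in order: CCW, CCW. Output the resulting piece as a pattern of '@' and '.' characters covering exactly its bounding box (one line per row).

Start:
..@
@@@
After rotation 1 (CCW):
@@
.@
.@
After rotation 2 (CCW):
@@@
@..

Answer: @@@
@..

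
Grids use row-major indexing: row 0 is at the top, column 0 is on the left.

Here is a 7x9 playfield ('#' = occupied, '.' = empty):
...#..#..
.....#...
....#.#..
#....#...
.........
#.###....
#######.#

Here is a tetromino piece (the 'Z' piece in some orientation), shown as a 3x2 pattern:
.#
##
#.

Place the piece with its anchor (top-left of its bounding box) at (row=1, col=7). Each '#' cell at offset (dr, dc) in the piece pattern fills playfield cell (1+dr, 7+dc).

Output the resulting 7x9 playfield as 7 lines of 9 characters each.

Fill (1+0,7+1) = (1,8)
Fill (1+1,7+0) = (2,7)
Fill (1+1,7+1) = (2,8)
Fill (1+2,7+0) = (3,7)

Answer: ...#..#..
.....#..#
....#.###
#....#.#.
.........
#.###....
#######.#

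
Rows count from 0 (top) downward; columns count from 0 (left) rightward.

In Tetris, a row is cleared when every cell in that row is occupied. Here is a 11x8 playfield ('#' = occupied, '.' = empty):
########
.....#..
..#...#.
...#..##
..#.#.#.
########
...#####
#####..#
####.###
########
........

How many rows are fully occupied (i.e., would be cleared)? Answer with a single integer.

Answer: 3

Derivation:
Check each row:
  row 0: 0 empty cells -> FULL (clear)
  row 1: 7 empty cells -> not full
  row 2: 6 empty cells -> not full
  row 3: 5 empty cells -> not full
  row 4: 5 empty cells -> not full
  row 5: 0 empty cells -> FULL (clear)
  row 6: 3 empty cells -> not full
  row 7: 2 empty cells -> not full
  row 8: 1 empty cell -> not full
  row 9: 0 empty cells -> FULL (clear)
  row 10: 8 empty cells -> not full
Total rows cleared: 3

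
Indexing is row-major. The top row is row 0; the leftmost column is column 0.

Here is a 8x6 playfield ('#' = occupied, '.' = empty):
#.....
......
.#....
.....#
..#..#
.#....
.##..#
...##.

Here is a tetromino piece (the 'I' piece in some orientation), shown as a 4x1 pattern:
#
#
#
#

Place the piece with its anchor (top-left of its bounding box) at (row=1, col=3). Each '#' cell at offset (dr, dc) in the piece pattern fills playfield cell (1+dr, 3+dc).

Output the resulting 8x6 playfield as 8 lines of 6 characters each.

Answer: #.....
...#..
.#.#..
...#.#
..##.#
.#....
.##..#
...##.

Derivation:
Fill (1+0,3+0) = (1,3)
Fill (1+1,3+0) = (2,3)
Fill (1+2,3+0) = (3,3)
Fill (1+3,3+0) = (4,3)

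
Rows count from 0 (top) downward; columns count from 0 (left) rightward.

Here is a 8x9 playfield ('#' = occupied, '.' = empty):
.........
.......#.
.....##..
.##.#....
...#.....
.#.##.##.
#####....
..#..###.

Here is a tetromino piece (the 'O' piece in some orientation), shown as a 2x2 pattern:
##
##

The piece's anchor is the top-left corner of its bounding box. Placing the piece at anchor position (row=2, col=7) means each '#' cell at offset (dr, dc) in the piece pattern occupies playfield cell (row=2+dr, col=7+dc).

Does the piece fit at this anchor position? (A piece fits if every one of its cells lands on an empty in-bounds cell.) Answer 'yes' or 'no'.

Check each piece cell at anchor (2, 7):
  offset (0,0) -> (2,7): empty -> OK
  offset (0,1) -> (2,8): empty -> OK
  offset (1,0) -> (3,7): empty -> OK
  offset (1,1) -> (3,8): empty -> OK
All cells valid: yes

Answer: yes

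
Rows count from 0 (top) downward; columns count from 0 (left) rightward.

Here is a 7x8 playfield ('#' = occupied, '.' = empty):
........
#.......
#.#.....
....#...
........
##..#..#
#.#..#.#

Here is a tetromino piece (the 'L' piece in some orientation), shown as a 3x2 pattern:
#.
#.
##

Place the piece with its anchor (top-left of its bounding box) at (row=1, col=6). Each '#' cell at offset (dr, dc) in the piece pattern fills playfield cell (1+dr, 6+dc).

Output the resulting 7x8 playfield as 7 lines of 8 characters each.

Answer: ........
#.....#.
#.#...#.
....#.##
........
##..#..#
#.#..#.#

Derivation:
Fill (1+0,6+0) = (1,6)
Fill (1+1,6+0) = (2,6)
Fill (1+2,6+0) = (3,6)
Fill (1+2,6+1) = (3,7)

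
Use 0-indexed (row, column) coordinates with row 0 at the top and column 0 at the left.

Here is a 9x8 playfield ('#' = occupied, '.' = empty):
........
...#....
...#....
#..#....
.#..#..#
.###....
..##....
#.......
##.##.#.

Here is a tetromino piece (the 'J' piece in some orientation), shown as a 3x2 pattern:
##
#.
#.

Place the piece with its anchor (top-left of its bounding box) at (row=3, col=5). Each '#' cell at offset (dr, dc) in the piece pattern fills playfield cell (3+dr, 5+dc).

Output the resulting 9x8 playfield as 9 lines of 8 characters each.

Fill (3+0,5+0) = (3,5)
Fill (3+0,5+1) = (3,6)
Fill (3+1,5+0) = (4,5)
Fill (3+2,5+0) = (5,5)

Answer: ........
...#....
...#....
#..#.##.
.#..##.#
.###.#..
..##....
#.......
##.##.#.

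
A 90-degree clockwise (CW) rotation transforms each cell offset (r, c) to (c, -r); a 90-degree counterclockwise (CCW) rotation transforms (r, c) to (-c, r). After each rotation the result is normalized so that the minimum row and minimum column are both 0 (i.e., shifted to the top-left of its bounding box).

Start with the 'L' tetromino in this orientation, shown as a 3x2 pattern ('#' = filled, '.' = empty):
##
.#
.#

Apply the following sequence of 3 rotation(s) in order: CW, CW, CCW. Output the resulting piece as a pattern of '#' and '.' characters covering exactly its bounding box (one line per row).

Answer: ..#
###

Derivation:
Start:
##
.#
.#
After rotation 1 (CW):
..#
###
After rotation 2 (CW):
#.
#.
##
After rotation 3 (CCW):
..#
###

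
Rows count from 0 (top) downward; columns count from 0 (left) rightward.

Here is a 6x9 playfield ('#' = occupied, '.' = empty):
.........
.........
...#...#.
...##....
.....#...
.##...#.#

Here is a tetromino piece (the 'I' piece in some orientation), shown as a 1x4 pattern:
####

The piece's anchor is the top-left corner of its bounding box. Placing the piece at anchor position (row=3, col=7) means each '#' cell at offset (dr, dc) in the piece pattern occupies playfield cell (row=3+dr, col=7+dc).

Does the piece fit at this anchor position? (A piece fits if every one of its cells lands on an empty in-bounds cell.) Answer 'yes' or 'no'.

Check each piece cell at anchor (3, 7):
  offset (0,0) -> (3,7): empty -> OK
  offset (0,1) -> (3,8): empty -> OK
  offset (0,2) -> (3,9): out of bounds -> FAIL
  offset (0,3) -> (3,10): out of bounds -> FAIL
All cells valid: no

Answer: no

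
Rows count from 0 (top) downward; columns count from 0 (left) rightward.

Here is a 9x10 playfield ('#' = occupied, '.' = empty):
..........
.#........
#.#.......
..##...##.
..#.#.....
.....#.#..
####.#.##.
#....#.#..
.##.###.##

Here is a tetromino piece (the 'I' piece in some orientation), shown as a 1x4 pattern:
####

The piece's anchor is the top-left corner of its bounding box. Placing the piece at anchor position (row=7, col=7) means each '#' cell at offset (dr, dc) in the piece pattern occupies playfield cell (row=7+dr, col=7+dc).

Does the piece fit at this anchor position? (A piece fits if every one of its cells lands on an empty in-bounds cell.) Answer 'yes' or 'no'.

Check each piece cell at anchor (7, 7):
  offset (0,0) -> (7,7): occupied ('#') -> FAIL
  offset (0,1) -> (7,8): empty -> OK
  offset (0,2) -> (7,9): empty -> OK
  offset (0,3) -> (7,10): out of bounds -> FAIL
All cells valid: no

Answer: no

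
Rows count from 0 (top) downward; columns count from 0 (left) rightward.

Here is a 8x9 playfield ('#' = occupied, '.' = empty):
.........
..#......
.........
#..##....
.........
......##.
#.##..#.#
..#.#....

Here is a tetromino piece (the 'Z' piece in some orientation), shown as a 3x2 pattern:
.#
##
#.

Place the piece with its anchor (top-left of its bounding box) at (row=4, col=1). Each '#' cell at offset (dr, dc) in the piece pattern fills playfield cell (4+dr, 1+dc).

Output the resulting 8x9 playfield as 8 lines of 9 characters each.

Fill (4+0,1+1) = (4,2)
Fill (4+1,1+0) = (5,1)
Fill (4+1,1+1) = (5,2)
Fill (4+2,1+0) = (6,1)

Answer: .........
..#......
.........
#..##....
..#......
.##...##.
####..#.#
..#.#....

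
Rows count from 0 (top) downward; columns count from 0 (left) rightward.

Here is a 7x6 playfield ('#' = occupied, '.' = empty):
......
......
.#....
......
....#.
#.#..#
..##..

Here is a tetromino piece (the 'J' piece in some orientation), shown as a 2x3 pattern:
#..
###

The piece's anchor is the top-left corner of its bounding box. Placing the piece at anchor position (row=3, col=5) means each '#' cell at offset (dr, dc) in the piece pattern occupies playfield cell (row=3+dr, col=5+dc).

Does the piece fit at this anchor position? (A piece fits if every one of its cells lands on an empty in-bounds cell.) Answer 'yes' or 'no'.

Answer: no

Derivation:
Check each piece cell at anchor (3, 5):
  offset (0,0) -> (3,5): empty -> OK
  offset (1,0) -> (4,5): empty -> OK
  offset (1,1) -> (4,6): out of bounds -> FAIL
  offset (1,2) -> (4,7): out of bounds -> FAIL
All cells valid: no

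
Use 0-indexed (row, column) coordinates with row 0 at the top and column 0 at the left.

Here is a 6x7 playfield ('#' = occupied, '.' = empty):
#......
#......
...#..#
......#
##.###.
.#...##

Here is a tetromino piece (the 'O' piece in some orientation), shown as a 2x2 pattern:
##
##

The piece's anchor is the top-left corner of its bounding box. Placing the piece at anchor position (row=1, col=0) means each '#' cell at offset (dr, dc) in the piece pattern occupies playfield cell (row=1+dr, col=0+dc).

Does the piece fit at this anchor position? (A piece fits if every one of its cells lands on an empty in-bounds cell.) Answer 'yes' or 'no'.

Answer: no

Derivation:
Check each piece cell at anchor (1, 0):
  offset (0,0) -> (1,0): occupied ('#') -> FAIL
  offset (0,1) -> (1,1): empty -> OK
  offset (1,0) -> (2,0): empty -> OK
  offset (1,1) -> (2,1): empty -> OK
All cells valid: no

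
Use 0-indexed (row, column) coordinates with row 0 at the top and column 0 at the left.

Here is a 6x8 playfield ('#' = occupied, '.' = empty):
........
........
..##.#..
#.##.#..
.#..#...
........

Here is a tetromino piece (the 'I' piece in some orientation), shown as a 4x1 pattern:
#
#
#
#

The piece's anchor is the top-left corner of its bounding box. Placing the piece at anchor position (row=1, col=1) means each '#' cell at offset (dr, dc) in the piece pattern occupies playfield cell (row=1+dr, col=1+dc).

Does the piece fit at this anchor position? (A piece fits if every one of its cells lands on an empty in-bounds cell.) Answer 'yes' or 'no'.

Check each piece cell at anchor (1, 1):
  offset (0,0) -> (1,1): empty -> OK
  offset (1,0) -> (2,1): empty -> OK
  offset (2,0) -> (3,1): empty -> OK
  offset (3,0) -> (4,1): occupied ('#') -> FAIL
All cells valid: no

Answer: no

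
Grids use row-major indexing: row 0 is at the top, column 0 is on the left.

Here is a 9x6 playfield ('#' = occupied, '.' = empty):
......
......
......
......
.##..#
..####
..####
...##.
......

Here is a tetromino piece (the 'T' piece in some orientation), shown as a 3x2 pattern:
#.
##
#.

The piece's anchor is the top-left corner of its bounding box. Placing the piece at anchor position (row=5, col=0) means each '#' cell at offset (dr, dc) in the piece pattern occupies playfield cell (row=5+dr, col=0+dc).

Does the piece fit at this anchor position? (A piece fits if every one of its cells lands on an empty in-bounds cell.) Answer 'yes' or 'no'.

Answer: yes

Derivation:
Check each piece cell at anchor (5, 0):
  offset (0,0) -> (5,0): empty -> OK
  offset (1,0) -> (6,0): empty -> OK
  offset (1,1) -> (6,1): empty -> OK
  offset (2,0) -> (7,0): empty -> OK
All cells valid: yes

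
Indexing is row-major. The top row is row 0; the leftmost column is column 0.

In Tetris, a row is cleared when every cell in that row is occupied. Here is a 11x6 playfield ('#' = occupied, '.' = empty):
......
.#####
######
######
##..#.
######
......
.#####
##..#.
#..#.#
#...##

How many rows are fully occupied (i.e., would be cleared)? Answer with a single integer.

Answer: 3

Derivation:
Check each row:
  row 0: 6 empty cells -> not full
  row 1: 1 empty cell -> not full
  row 2: 0 empty cells -> FULL (clear)
  row 3: 0 empty cells -> FULL (clear)
  row 4: 3 empty cells -> not full
  row 5: 0 empty cells -> FULL (clear)
  row 6: 6 empty cells -> not full
  row 7: 1 empty cell -> not full
  row 8: 3 empty cells -> not full
  row 9: 3 empty cells -> not full
  row 10: 3 empty cells -> not full
Total rows cleared: 3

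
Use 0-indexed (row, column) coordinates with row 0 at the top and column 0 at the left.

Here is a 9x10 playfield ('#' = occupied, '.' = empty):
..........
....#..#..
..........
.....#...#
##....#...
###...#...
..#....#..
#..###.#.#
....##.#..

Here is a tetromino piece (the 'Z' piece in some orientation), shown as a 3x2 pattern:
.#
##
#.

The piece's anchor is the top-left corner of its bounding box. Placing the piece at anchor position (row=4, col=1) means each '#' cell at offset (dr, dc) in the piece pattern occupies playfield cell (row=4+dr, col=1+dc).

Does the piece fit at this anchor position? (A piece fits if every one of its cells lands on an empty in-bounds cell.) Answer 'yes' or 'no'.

Check each piece cell at anchor (4, 1):
  offset (0,1) -> (4,2): empty -> OK
  offset (1,0) -> (5,1): occupied ('#') -> FAIL
  offset (1,1) -> (5,2): occupied ('#') -> FAIL
  offset (2,0) -> (6,1): empty -> OK
All cells valid: no

Answer: no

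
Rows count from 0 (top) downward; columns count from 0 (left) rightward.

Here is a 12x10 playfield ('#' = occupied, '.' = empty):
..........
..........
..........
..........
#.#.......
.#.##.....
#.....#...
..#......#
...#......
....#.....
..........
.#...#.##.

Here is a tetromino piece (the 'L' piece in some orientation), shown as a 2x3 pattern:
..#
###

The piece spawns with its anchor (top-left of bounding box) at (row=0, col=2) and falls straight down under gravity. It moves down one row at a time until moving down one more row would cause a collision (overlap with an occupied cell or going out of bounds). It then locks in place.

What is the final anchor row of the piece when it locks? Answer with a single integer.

Answer: 2

Derivation:
Spawn at (row=0, col=2). Try each row:
  row 0: fits
  row 1: fits
  row 2: fits
  row 3: blocked -> lock at row 2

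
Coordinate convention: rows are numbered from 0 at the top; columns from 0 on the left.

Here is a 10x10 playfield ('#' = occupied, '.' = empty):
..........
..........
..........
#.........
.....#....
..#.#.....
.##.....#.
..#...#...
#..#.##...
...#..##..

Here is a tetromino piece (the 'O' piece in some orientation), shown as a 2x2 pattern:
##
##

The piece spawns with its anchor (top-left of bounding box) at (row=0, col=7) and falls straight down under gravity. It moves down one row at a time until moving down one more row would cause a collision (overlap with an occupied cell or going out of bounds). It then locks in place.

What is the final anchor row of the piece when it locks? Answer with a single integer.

Answer: 4

Derivation:
Spawn at (row=0, col=7). Try each row:
  row 0: fits
  row 1: fits
  row 2: fits
  row 3: fits
  row 4: fits
  row 5: blocked -> lock at row 4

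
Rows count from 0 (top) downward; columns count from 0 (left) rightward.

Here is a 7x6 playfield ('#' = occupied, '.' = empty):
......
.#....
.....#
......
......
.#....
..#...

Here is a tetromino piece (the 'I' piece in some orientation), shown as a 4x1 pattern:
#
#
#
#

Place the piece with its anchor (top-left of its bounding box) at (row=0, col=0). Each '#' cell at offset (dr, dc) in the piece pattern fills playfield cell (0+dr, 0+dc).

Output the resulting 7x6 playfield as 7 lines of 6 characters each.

Fill (0+0,0+0) = (0,0)
Fill (0+1,0+0) = (1,0)
Fill (0+2,0+0) = (2,0)
Fill (0+3,0+0) = (3,0)

Answer: #.....
##....
#....#
#.....
......
.#....
..#...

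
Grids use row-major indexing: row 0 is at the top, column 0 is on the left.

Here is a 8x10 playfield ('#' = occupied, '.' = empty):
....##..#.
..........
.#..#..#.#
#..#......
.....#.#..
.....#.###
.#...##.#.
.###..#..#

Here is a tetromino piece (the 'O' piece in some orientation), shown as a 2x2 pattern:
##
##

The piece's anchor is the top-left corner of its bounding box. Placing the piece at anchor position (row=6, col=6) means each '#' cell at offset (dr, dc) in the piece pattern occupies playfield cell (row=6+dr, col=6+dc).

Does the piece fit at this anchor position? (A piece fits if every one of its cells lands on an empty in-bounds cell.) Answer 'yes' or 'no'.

Check each piece cell at anchor (6, 6):
  offset (0,0) -> (6,6): occupied ('#') -> FAIL
  offset (0,1) -> (6,7): empty -> OK
  offset (1,0) -> (7,6): occupied ('#') -> FAIL
  offset (1,1) -> (7,7): empty -> OK
All cells valid: no

Answer: no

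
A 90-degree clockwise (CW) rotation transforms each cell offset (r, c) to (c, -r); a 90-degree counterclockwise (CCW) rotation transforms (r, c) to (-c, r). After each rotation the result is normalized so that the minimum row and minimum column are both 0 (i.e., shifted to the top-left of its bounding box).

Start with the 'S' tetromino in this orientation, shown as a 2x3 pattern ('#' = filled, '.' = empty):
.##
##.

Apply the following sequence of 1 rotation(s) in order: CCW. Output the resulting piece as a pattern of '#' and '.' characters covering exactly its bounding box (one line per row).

Start:
.##
##.
After rotation 1 (CCW):
#.
##
.#

Answer: #.
##
.#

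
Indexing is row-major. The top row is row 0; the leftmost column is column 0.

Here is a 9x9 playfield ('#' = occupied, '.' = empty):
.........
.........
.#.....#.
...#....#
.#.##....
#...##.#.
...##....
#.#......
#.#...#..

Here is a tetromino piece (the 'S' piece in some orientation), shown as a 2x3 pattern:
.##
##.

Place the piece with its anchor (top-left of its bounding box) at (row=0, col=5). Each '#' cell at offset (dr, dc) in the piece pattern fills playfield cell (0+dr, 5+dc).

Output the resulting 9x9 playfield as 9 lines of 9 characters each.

Fill (0+0,5+1) = (0,6)
Fill (0+0,5+2) = (0,7)
Fill (0+1,5+0) = (1,5)
Fill (0+1,5+1) = (1,6)

Answer: ......##.
.....##..
.#.....#.
...#....#
.#.##....
#...##.#.
...##....
#.#......
#.#...#..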